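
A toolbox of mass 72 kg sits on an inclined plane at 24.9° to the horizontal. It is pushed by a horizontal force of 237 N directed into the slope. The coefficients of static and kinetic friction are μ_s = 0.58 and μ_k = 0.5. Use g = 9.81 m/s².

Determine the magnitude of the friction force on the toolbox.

f ≈ 82.4 N (up the incline)

Resolve perpendicular to the incline: N = m g cos θ + P sin θ = 72×9.81×cos 24.9° + 237×sin 24.9° = 740.4 N.
Along the incline, the net driving force (taking up-slope positive) is P cos θ − m g sin θ = 215 − 297.4 = -82.42 N, so equilibrium requires friction f = 82.42 N (up-slope).
The limit of static friction is μ_s N = 429.5 N.
Since 82.42 N is within the 429.5 N limit, the toolbox stays put and friction is exactly 82.4 N.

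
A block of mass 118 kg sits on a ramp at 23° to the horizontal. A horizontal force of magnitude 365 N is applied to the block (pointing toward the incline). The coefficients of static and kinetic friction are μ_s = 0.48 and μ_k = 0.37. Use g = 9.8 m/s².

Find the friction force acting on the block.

Normal direction: N = m g cos θ + P sin θ = 1207 N.
Parallel to the incline: P cos θ − m g sin θ = 336 − 451.8 = -115.9 N; the friction needed to balance this is 115.9 N acting up the slope.
Maximum static friction: μ_s N = 0.48 × 1207 = 579.4 N.
|f_req| = 115.9 ≤ 579.4 N → the block is in equilibrium; friction equals the required value.

f ≈ 116 N (up the incline)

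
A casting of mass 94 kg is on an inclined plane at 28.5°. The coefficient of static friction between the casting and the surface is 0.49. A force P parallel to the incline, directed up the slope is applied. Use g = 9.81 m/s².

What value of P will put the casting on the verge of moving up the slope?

P ≈ 837 N

At impending motion up the slope, friction acts down-slope at its limit: f = μ_s N.
P is parallel to the surface, so N = m g cos θ = 810 N.
Along the incline: P = m g sin θ + μ_s N = 440 + 0.49×810 = 837 N.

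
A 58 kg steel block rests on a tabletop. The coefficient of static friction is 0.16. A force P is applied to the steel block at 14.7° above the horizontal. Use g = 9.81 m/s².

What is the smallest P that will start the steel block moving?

N = m g − P sin α (the pull lifts the steel block).
At impending slip, P cos α = μ_s N = μ_s (m g − P sin α).
Solving: P (cos α + μ_s sin α) = μ_s m g → P = 0.16×569/(cos 14.7° + 0.16 sin 14.7°) = 91/1.008 = 90.3 N.

P ≈ 90.3 N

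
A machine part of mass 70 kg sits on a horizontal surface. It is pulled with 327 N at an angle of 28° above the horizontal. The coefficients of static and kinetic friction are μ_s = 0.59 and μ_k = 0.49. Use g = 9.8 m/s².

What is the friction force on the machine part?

Vertical equilibrium gives N = m g − P sin α = 532.5 N.
Horizontally, friction must balance P cos α = 288.7 N.
μ_s N = 0.59 × 532.5 = 314.2 N.
Since 288.7 N does not exceed the limit, the machine part stays at rest and f = 289 N.

f ≈ 289 N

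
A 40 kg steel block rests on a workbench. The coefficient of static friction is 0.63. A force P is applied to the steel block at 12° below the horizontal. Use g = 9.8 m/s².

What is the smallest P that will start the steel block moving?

N = m g + P sin α (the push presses the steel block into the workbench).
At impending slip, P cos α = μ_s N = μ_s (m g + P sin α).
Solving: P (cos α − μ_s sin α) = μ_s m g → P = 0.63×392/(cos 12° − 0.63 sin 12°) = 247/0.8472 = 292 N.

P ≈ 292 N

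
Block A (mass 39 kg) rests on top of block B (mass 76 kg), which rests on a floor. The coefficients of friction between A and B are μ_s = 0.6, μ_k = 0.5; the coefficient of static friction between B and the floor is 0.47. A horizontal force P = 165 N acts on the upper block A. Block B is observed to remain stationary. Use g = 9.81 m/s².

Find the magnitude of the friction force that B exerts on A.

f ≈ 165 N

Between the blocks, N₁ = m_A g = 382.6 N.
Maximum static friction on A from B: μ_s N₁ = 0.6×382.6 = 229.6 N.
P = 165 N is within that limit, so A and B move together (both at rest); the A–B friction is simply f₁ = P = 165 N.
By Newton's third law B feels 165 N forward from A. With B stationary, the floor's static friction on B balances it: f₂ = 165 N (well within μ_s(m_A+m_B)g = 530.2 N).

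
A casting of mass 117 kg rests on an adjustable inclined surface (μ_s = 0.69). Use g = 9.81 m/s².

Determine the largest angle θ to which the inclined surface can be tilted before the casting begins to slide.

At the slip threshold, m g sin θ = μ_s · m g cos θ, so tan θ = μ_s.
θ_max = arctan(0.69) = 34.6°.

θ_max ≈ 34.6°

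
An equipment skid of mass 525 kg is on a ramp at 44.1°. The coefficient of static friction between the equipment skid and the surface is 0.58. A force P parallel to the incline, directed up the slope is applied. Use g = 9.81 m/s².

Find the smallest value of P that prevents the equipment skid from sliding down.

The equipment skid tends to slide down (tan θ > μ_s), so at the point of impending slip friction acts up-slope at its limit: f = μ_s N.
P is parallel to the surface, so N = m g cos θ = 3700 N.
Along the incline: P + μ_s N = m g sin θ, so P = 3580 − 0.58×3700 = 1440 N.

P_min ≈ 1440 N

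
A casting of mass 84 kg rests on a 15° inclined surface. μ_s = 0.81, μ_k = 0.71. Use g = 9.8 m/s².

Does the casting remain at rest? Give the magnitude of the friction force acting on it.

f ≈ 213 N

N = m g cos θ = 795 N.
Down-slope weight component: m g sin θ = 213 N.
μ_s N = 644 N.
213 ≤ 644 N, so it stays put; friction = 213 N.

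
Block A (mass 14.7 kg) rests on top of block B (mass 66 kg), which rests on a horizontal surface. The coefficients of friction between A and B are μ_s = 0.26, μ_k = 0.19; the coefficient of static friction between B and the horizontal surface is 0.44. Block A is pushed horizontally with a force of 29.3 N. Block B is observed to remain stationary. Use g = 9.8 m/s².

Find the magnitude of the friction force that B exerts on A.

f ≈ 29.3 N

The normal force B exerts on A is simply A's weight, N₁ = 144.1 N.
So the A–B interface can sustain at most μ_s N₁ = 37.46 N of static friction.
P = 29.3 N is within that limit, so A and B move together (both at rest); the A–B friction is simply f₁ = P = 29.3 N.
By Newton's third law B feels 29.3 N forward from A. With B stationary, the floor's static friction on B balances it: f₂ = 29.3 N (well within μ_s(m_A+m_B)g = 348 N).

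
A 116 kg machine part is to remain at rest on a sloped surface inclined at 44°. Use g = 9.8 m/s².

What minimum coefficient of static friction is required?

μ_s,min ≈ 0.966

At the slip threshold m g sin θ = μ_s m g cos θ, so μ_s,min = tan θ.
μ_s,min = tan 44° = 0.966.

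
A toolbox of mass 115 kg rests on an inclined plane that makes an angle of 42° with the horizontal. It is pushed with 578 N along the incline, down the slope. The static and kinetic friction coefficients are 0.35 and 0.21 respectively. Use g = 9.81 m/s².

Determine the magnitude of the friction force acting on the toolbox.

The normal reaction is N = m g cos θ = 838.4 N.
The friction needed for equilibrium is m g sin θ + P = 754.9 + 578 = 1333 N, measured positive up-slope.
Maximum static friction available: μ_s N = 0.35 × 838.4 = 293.4 N.
|1333| exceeds 293.4 N, so the toolbox slips down-slope; friction is kinetic, f = μ_k N = 0.21×838.4 = 176 N.

f ≈ 176 N (up the incline)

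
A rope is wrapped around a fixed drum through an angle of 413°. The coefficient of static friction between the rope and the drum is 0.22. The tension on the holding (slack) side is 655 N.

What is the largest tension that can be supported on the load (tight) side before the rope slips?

At impending slip the capstan equation gives T₂/T₁ = e^{μβ} with β in radians.
β = 413° × π/180 = 7.208 rad.
e^{μβ} = e^{0.22×7.208} = 4.883.
T₂ = T₁ · e^{μβ} = 655 × 4.883 = 3200 N.

T_max ≈ 3200 N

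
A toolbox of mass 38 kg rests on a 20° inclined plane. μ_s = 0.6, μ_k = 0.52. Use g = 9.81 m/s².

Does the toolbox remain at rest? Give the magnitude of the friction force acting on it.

f ≈ 127 N

N = m g cos θ = 350 N.
Down-slope weight component: m g sin θ = 127 N.
μ_s N = 210 N.
127 ≤ 210 N, so it stays put; friction = 127 N.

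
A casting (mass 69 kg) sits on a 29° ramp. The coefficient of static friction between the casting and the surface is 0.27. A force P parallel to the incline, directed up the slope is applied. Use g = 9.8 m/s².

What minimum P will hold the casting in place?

The casting tends to slide down (tan θ > μ_s), so at the point of impending slip friction acts up-slope at its limit: f = μ_s N.
P is parallel to the surface, so N = m g cos θ = 591 N.
Along the incline: P + μ_s N = m g sin θ, so P = 328 − 0.27×591 = 168 N.

P_min ≈ 168 N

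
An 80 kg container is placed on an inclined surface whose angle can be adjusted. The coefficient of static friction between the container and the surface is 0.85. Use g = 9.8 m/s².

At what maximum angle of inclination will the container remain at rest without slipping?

θ_max ≈ 40.4°

At the slip threshold, m g sin θ = μ_s · m g cos θ, so tan θ = μ_s.
θ_max = arctan(0.85) = 40.4°.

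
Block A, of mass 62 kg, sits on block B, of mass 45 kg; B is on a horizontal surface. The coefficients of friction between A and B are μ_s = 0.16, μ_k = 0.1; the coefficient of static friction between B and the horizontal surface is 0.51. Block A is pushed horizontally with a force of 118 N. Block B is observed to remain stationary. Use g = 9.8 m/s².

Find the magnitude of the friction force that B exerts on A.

f ≈ 60.8 N

Normal force at the A–B interface: N₁ = m_A g = 607.6 N.
Maximum static friction on A from B: μ_s N₁ = 0.16×607.6 = 97.22 N.
Since P = 118 N > 97.22 N, A slides on B; the A–B friction is kinetic: f₁ = μ_k N₁ = 0.1×607.6 = 60.8 N.
By Newton's third law B feels 60.8 N forward from A. With B stationary, the floor's static friction on B balances it: f₂ = 60.8 N (well within μ_s(m_A+m_B)g = 534.8 N).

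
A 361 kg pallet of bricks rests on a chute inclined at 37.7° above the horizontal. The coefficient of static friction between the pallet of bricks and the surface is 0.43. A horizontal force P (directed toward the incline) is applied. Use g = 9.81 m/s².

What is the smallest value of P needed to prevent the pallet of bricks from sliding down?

The pallet of bricks tends to slide down (tan θ > μ_s), so at the point of impending slip friction acts up-slope at its limit: f = μ_s N.
Perpendicular to the incline: N = m g cos θ + P sin θ.
Along the incline: P cos θ + μ_s N = m g sin θ, i.e. P cos θ + μ_s (m g cos θ + P sin θ) = m g sin θ.
Solving, P (cos θ + μ_s sin θ) = m g (sin θ − μ_s cos θ), so P = 3540×0.2713/1.054 = 911 N.

P_min ≈ 911 N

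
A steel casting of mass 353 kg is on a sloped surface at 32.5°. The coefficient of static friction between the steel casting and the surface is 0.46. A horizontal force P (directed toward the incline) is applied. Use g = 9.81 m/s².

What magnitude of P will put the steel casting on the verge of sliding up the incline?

At impending motion up the slope, friction acts down-slope at its limit: f = μ_s N.
Perpendicular to the incline: N = m g cos θ + P sin θ.
Along the incline: P cos θ = m g sin θ + μ_s N = m g sin θ + μ_s (m g cos θ + P sin θ).
Solving, P (cos θ − μ_s sin θ) = m g (sin θ + μ_s cos θ), so P = 353×9.81×(sin 32.5° + 0.46 cos 32.5°)/(cos 32.5° − 0.46 sin 32.5°) = 3460×0.9253/0.5962 = 5370 N.

P ≈ 5370 N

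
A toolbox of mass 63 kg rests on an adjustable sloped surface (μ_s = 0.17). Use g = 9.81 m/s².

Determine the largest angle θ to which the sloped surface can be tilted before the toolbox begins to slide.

At the slip threshold, m g sin θ = μ_s · m g cos θ, so tan θ = μ_s.
θ_max = arctan(0.17) = 9.65°.

θ_max ≈ 9.65°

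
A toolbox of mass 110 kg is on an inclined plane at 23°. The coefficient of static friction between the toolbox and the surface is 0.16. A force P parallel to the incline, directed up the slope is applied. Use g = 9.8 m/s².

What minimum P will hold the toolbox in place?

P_min ≈ 262 N

The toolbox tends to slide down (tan θ > μ_s), so at the point of impending slip friction acts up-slope at its limit: f = μ_s N.
P is parallel to the surface, so N = m g cos θ = 992 N.
Along the incline: P + μ_s N = m g sin θ, so P = 421 − 0.16×992 = 262 N.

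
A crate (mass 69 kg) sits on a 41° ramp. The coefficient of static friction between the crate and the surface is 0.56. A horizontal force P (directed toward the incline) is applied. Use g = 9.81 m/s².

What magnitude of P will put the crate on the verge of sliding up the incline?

P ≈ 1890 N

At impending motion up the slope, friction acts down-slope at its limit: f = μ_s N.
Perpendicular to the incline: N = m g cos θ + P sin θ.
Along the incline: P cos θ = m g sin θ + μ_s N = m g sin θ + μ_s (m g cos θ + P sin θ).
Solving, P (cos θ − μ_s sin θ) = m g (sin θ + μ_s cos θ), so P = 69×9.81×(sin 41° + 0.56 cos 41°)/(cos 41° − 0.56 sin 41°) = 677×1.079/0.3873 = 1890 N.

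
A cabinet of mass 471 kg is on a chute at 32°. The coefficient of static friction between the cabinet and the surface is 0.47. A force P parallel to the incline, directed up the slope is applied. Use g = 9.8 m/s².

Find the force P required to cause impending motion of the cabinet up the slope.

At impending motion up the slope, friction acts down-slope at its limit: f = μ_s N.
P is parallel to the surface, so N = m g cos θ = 3910 N.
Along the incline: P = m g sin θ + μ_s N = 2450 + 0.47×3910 = 4290 N.

P ≈ 4290 N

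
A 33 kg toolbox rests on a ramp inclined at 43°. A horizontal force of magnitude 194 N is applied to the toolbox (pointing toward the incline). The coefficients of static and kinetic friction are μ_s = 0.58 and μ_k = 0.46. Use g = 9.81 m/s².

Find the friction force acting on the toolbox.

f ≈ 78.9 N (up the incline)

Resolve perpendicular to the incline: N = m g cos θ + P sin θ = 33×9.81×cos 43° + 194×sin 43° = 369.1 N.
Along the incline, the net driving force (taking up-slope positive) is P cos θ − m g sin θ = 141.9 − 220.8 = -78.9 N, so equilibrium requires friction f = 78.9 N (up-slope).
Maximum static friction: μ_s N = 0.58 × 369.1 = 214.1 N.
Since 78.9 N is within the 214.1 N limit, the toolbox stays put and friction is exactly 78.9 N.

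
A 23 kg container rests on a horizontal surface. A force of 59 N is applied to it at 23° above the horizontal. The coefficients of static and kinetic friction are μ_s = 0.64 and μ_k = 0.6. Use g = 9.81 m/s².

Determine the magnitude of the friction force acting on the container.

f ≈ 54.3 N

N = m g − P sin α = 225.6 − 59×sin 23° = 202.6 N.
For equilibrium, f = P cos α = 59×cos 23° = 54.31 N.
μ_s N = 0.64 × 202.6 = 129.6 N.
54.31 ≤ 129.6 N → static; friction equals the required 54.3 N.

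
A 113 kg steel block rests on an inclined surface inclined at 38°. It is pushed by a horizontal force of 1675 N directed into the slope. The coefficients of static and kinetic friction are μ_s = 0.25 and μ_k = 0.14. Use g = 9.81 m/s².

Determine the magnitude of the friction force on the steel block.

f ≈ 267 N (down the incline)

The horizontal push has a component P sin θ into the surface, so N = m g cos θ + P sin θ = 873.5 + 1031 = 1905 N.
Along the incline, the net driving force (taking up-slope positive) is P cos θ − m g sin θ = 1320 − 682.5 = 637.4 N, so equilibrium requires friction f = -637.4 N (down-slope).
Maximum static friction: μ_s N = 0.25 × 1905 = 476.2 N.
The required 637.4 N exceeds the static limit, so the steel block slides up-slope and f = μ_k N = 0.14×1905 = 267 N.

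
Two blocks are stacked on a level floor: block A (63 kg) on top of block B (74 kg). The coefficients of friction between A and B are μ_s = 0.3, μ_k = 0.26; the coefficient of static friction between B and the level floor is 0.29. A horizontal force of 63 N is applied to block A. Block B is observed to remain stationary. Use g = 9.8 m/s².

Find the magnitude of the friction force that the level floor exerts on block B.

f ≈ 63 N

The normal force B exerts on A is simply A's weight, N₁ = 617.4 N.
Maximum static friction on A from B: μ_s N₁ = 0.3×617.4 = 185.2 N.
P = 63 N is within that limit, so A and B move together (both at rest); the A–B friction is simply f₁ = P = 63 N.
By Newton's third law B feels 63 N forward from A. With B stationary, the floor's static friction on B balances it: f₂ = 63 N (well within μ_s(m_A+m_B)g = 389.4 N).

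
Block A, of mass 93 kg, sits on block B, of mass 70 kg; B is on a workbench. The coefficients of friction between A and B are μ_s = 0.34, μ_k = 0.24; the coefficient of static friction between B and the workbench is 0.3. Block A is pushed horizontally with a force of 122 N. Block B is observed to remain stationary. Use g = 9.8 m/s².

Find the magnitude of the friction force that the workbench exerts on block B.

f ≈ 122 N

The normal force B exerts on A is simply A's weight, N₁ = 911.4 N.
So the A–B interface can sustain at most μ_s N₁ = 309.9 N of static friction.
Since P = 122 N ≤ 309.9 N, A does not slip on B; friction on A equals P = 122 N.
By Newton's third law B feels 122 N forward from A. With B stationary, the floor's static friction on B balances it: f₂ = 122 N (well within μ_s(m_A+m_B)g = 479.2 N).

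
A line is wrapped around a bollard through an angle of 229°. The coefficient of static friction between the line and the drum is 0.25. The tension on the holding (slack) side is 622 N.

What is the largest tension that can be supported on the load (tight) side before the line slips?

T_max ≈ 1690 N

At impending slip the capstan equation gives T₂/T₁ = e^{μβ} with β in radians.
β = 229° × π/180 = 3.997 rad.
e^{μβ} = e^{0.25×3.997} = 2.716.
T₂ = T₁ · e^{μβ} = 622 × 2.716 = 1690 N.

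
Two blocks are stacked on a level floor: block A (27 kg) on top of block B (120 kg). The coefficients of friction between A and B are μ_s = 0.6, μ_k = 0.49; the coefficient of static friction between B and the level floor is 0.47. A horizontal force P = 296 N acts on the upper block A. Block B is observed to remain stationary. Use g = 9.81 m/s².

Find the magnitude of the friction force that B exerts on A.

Normal force at the A–B interface: N₁ = m_A g = 264.9 N.
Maximum static friction on A from B: μ_s N₁ = 0.6×264.9 = 158.9 N.
Since P = 296 N > 158.9 N, A slides on B; the A–B friction is kinetic: f₁ = μ_k N₁ = 0.49×264.9 = 130 N.
B experiences an equal 130 N forward from A (third law). B is in equilibrium, so the floor supplies f₂ = 130 N of static friction (limit μ_s(m_A+m_B)g = 677.8 N, not exceeded).

f ≈ 130 N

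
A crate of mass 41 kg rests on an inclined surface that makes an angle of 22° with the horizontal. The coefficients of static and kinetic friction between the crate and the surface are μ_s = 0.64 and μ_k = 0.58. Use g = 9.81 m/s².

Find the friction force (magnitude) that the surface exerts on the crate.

The normal reaction is N = m g cos θ = 372.9 N.
Along the slope the weight component is m g sin θ = 150.7 N; friction must supply exactly this, acting up-slope.
Maximum static friction available: μ_s N = 0.64 × 372.9 = 238.7 N.
Since |150.7| ≤ 238.7 N, static friction is sufficient; f equals the required value, not μ_s N.

f ≈ 151 N (up the incline)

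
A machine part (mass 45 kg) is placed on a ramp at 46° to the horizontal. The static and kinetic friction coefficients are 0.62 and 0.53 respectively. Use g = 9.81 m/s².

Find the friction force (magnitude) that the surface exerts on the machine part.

f ≈ 163 N (up the incline)

The normal reaction is N = m g cos θ = 306.7 N.
For equilibrium along the incline, friction must balance the weight component: f = m g sin θ = 317.6 N up the slope.
The static-friction ceiling is μ_s N = 0.62 × 306.7 = 190.1 N.
Since |317.6| > 190.1 N, static friction cannot hold it; the machine part slides down the incline and kinetic friction applies: f = μ_k N = 0.53 × 306.7 = 163 N.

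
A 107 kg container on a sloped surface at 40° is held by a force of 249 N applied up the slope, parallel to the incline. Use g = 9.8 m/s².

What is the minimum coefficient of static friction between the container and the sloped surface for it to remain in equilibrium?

μ_s,min ≈ 0.529

N = m g cos θ = 803.3 N.
Friction must make up the shortfall along the incline: f = m g sin θ − P = 674 − 249 = 425 N.
At the threshold f = μ_s N, so μ_s,min = 425/803.3 = 0.529.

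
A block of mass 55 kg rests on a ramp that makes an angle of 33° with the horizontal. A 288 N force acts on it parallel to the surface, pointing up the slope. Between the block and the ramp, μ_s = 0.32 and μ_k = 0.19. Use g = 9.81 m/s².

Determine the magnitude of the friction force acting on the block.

Normal force: N = m g cos θ = 55 × 9.81 × cos 33° = 452.5 N.
Parallel to the incline, ΣF = 0 gives f = m g sin θ − P = 293.9 − 288 = 5.86 N (up-slope positive).
The static-friction ceiling is μ_s N = 0.32 × 452.5 = 144.8 N.
Since |5.86| ≤ 144.8 N, no slip — friction simply equals what equilibrium demands.

f ≈ 5.86 N (up the incline)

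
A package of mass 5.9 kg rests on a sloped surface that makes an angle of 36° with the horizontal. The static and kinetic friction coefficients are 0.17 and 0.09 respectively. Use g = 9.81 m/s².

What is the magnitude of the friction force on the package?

Perpendicular to the surface, N = m g cos θ = 5.9·9.81·cos 36° = 46.83 N.
Along the slope the weight component is m g sin θ = 34.02 N; friction must supply exactly this, acting up-slope.
Maximum static friction available: μ_s N = 0.17 × 46.83 = 7.96 N.
|34.02| exceeds 7.96 N, so the package slips down-slope; friction is kinetic, f = μ_k N = 0.09×46.83 = 4.21 N.

f ≈ 4.21 N (up the incline)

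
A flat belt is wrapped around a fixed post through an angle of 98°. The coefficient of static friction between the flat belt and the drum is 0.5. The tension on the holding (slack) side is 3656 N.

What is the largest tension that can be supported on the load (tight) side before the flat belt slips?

T_max ≈ 8600 N

At impending slip the capstan equation gives T₂/T₁ = e^{μβ} with β in radians.
β = 98° × π/180 = 1.71 rad.
e^{μβ} = e^{0.5×1.71} = 2.352.
T₂ = T₁ · e^{μβ} = 3656 × 2.352 = 8600 N.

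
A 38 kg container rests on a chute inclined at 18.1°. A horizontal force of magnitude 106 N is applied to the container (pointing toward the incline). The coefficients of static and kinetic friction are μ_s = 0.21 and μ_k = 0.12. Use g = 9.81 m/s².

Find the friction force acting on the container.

f ≈ 15.1 N (up the incline)

Resolve perpendicular to the incline: N = m g cos θ + P sin θ = 38×9.81×cos 18.1° + 106×sin 18.1° = 387.3 N.
Along the incline, the net driving force (taking up-slope positive) is P cos θ − m g sin θ = 100.8 − 115.8 = -15.06 N, so equilibrium requires friction f = 15.06 N (up-slope).
Maximum static friction: μ_s N = 0.21 × 387.3 = 81.33 N.
|f_req| = 15.06 ≤ 81.33 N → the container is in equilibrium; friction equals the required value.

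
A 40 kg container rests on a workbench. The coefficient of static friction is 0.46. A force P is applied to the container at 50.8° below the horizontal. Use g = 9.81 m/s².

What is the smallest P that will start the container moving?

N = m g + P sin α (the push presses the container into the workbench).
At impending slip, P cos α = μ_s N = μ_s (m g + P sin α).
Solving: P (cos α − μ_s sin α) = μ_s m g → P = 0.46×392/(cos 50.8° − 0.46 sin 50.8°) = 181/0.2756 = 655 N.

P ≈ 655 N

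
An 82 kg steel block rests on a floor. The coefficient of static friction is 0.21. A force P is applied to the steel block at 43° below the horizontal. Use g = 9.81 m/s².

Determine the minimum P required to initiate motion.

P ≈ 287 N

N = m g + P sin α (the push presses the steel block into the floor).
At impending slip, P cos α = μ_s N = μ_s (m g + P sin α).
Solving: P (cos α − μ_s sin α) = μ_s m g → P = 0.21×804/(cos 43° − 0.21 sin 43°) = 169/0.5881 = 287 N.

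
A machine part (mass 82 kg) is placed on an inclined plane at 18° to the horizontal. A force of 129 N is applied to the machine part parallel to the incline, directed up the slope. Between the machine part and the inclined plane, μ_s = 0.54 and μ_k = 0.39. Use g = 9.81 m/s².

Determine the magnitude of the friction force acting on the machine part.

The normal reaction is N = m g cos θ = 765 N.
Parallel to the incline, ΣF = 0 gives f = m g sin θ − P = 248.6 − 129 = 119.6 N (up-slope positive).
The static-friction ceiling is μ_s N = 0.54 × 765 = 413.1 N.
Since |119.6| ≤ 413.1 N, no slip — friction simply equals what equilibrium demands.

f ≈ 120 N (up the incline)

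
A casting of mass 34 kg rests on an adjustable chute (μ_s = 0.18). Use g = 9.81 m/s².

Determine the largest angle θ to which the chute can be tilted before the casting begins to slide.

θ_max ≈ 10.2°

At the slip threshold, m g sin θ = μ_s · m g cos θ, so tan θ = μ_s.
θ_max = arctan(0.18) = 10.2°.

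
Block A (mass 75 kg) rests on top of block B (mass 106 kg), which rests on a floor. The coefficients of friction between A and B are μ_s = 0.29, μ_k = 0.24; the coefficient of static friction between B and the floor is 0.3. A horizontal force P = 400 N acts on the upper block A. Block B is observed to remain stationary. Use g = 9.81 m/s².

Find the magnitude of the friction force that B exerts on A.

Normal force at the A–B interface: N₁ = m_A g = 735.8 N.
Maximum static friction on A from B: μ_s N₁ = 0.29×735.8 = 213.4 N.
P = 400 N exceeds that limit, so A slips over B and the interface friction becomes kinetic: f₁ = μ_k N₁ = 0.24×735.8 = 177 N.
B experiences an equal 177 N forward from A (third law). B is in equilibrium, so the floor supplies f₂ = 177 N of static friction (limit μ_s(m_A+m_B)g = 532.7 N, not exceeded).

f ≈ 177 N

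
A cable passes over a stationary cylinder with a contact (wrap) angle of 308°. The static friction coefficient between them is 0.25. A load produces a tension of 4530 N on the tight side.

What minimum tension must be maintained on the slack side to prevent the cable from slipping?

T_min ≈ 1180 N

Capstan equation at impending slip: T_tight/T_slack = e^{μβ}.
β = 308° = 5.376 rad; e^{μβ} = e^{0.25×5.376} = 3.834.
T_slack = T_tight / e^{μβ} = 4530 / 3.834 = 1180 N.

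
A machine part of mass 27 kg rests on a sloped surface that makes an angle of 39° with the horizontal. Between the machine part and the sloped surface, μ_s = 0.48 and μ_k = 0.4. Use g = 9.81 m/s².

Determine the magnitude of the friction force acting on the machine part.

The normal reaction is N = m g cos θ = 205.8 N.
For equilibrium along the incline, friction must balance the weight component: f = m g sin θ = 166.7 N up the slope.
Static friction can supply at most μ_s N = 98.8 N.
Since |166.7| > 98.8 N, static friction cannot hold it; the machine part slides down the incline and kinetic friction applies: f = μ_k N = 0.4 × 205.8 = 82.3 N.

f ≈ 82.3 N (up the incline)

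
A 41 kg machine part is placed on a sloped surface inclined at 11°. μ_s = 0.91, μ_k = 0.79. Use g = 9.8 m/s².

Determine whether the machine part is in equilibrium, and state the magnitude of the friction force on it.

N = m g cos θ = 394 N.
Down-slope weight component: m g sin θ = 76.7 N.
μ_s N = 359 N.
76.7 ≤ 359 N, so it stays put; friction = 76.7 N.

f ≈ 76.7 N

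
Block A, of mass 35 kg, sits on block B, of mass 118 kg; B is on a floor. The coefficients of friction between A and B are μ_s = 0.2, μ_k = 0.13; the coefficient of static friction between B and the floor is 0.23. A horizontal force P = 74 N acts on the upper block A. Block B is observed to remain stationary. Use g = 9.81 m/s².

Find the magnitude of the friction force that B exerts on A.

The normal force B exerts on A is simply A's weight, N₁ = 343.4 N.
So the A–B interface can sustain at most μ_s N₁ = 68.67 N of static friction.
P = 74 N exceeds that limit, so A slips over B and the interface friction becomes kinetic: f₁ = μ_k N₁ = 0.13×343.4 = 44.6 N.
By Newton's third law B feels 44.6 N forward from A. With B stationary, the floor's static friction on B balances it: f₂ = 44.6 N (well within μ_s(m_A+m_B)g = 345.2 N).

f ≈ 44.6 N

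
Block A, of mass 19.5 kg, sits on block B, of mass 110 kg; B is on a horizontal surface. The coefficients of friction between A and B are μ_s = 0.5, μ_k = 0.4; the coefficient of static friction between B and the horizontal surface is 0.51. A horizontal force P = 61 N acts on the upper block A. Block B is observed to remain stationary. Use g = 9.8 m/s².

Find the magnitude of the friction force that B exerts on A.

f ≈ 61 N

The normal force B exerts on A is simply A's weight, N₁ = 191.1 N.
Maximum static friction on A from B: μ_s N₁ = 0.5×191.1 = 95.55 N.
Since P = 61 N ≤ 95.55 N, A does not slip on B; friction on A equals P = 61 N.
By Newton's third law B feels 61 N forward from A. With B stationary, the floor's static friction on B balances it: f₂ = 61 N (well within μ_s(m_A+m_B)g = 647.2 N).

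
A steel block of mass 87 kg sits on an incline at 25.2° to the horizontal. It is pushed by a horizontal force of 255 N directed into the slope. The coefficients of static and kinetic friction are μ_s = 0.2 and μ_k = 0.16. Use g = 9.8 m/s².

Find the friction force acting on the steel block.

f ≈ 132 N (up the incline)

Resolve perpendicular to the incline: N = m g cos θ + P sin θ = 87×9.8×cos 25.2° + 255×sin 25.2° = 880 N.
Parallel to the incline: P cos θ − m g sin θ = 230.7 − 363 = -132.3 N; the friction needed to balance this is 132.3 N acting up the slope.
Maximum static friction: μ_s N = 0.2 × 880 = 176 N.
Since 132.3 N is within the 176 N limit, the steel block stays put and friction is exactly 132 N.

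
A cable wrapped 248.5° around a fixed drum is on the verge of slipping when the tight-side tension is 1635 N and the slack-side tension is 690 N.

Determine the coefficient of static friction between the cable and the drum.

T₂/T₁ = e^{μβ} → μ = ln(T₂/T₁)/β.
β = 248.5° = 4.337 rad.
μ = ln(1635/690)/4.337 = ln(2.37)/4.337 = 0.199.

μ ≈ 0.199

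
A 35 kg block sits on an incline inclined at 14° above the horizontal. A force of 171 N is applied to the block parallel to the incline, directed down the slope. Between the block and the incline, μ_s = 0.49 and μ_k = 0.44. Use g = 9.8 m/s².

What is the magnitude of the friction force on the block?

f ≈ 146 N (up the incline)

Perpendicular to the surface, N = m g cos θ = 35·9.8·cos 14° = 332.8 N.
The friction needed for equilibrium is m g sin θ + P = 82.98 + 171 = 254 N, measured positive up-slope.
Static friction can supply at most μ_s N = 163.1 N.
|254| exceeds 163.1 N, so the block slips down-slope; friction is kinetic, f = μ_k N = 0.44×332.8 = 146 N.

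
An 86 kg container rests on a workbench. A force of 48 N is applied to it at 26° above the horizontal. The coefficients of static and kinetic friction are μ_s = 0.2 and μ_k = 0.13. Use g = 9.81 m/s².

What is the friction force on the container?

N = m g − P sin α = 843.7 − 48×sin 26° = 822.6 N.
Horizontally, friction must balance P cos α = 43.14 N.
The static-friction limit is μ_s N = 164.5 N.
Since 43.14 N does not exceed the limit, the container stays at rest and f = 43.1 N.

f ≈ 43.1 N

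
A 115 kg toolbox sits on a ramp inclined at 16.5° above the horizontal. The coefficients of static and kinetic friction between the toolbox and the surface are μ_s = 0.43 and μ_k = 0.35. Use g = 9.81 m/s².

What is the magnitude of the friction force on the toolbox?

f ≈ 320 N (up the incline)

The normal reaction is N = m g cos θ = 1082 N.
For equilibrium along the incline, friction must balance the weight component: f = m g sin θ = 320.4 N up the slope.
Static friction can supply at most μ_s N = 465.1 N.
Since |320.4| ≤ 465.1 N, static friction is sufficient; f equals the required value, not μ_s N.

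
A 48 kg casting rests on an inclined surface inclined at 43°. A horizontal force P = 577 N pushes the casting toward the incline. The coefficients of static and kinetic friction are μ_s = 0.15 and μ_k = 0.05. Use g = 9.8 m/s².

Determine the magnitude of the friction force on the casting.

Resolve perpendicular to the incline: N = m g cos θ + P sin θ = 48×9.8×cos 43° + 577×sin 43° = 737.5 N.
Parallel to the incline: P cos θ − m g sin θ = 422 − 320.8 = 101.2 N; the friction needed to balance this is 101.2 N acting down the slope.
Maximum static friction: μ_s N = 0.15 × 737.5 = 110.6 N.
Since 101.2 N is within the 110.6 N limit, the casting stays put and friction is exactly 101 N.

f ≈ 101 N (down the incline)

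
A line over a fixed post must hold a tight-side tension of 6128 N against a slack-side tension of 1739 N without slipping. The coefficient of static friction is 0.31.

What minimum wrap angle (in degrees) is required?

T₂/T₁ = e^{μβ} → β = ln(T₂/T₁)/μ.
β = ln(6128/1739)/0.31 = 1.26/0.31 = 4.063 rad.
In degrees: β = 4.063 × 180/π = 233°.

β_min ≈ 233°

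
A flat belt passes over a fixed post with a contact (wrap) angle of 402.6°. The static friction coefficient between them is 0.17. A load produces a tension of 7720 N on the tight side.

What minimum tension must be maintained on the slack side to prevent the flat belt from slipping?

Capstan equation at impending slip: T_tight/T_slack = e^{μβ}.
β = 402.6° = 7.027 rad; e^{μβ} = e^{0.17×7.027} = 3.302.
T_slack = T_tight / e^{μβ} = 7720 / 3.302 = 2340 N.

T_min ≈ 2340 N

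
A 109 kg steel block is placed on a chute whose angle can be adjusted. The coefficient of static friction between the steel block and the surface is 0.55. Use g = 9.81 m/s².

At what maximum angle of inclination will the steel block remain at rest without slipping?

θ_max ≈ 28.8°

At the slip threshold, m g sin θ = μ_s · m g cos θ, so tan θ = μ_s.
θ_max = arctan(0.55) = 28.8°.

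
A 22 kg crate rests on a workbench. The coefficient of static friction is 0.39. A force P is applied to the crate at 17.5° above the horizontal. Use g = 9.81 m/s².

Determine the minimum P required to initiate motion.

N = m g − P sin α (the pull lifts the crate).
At impending slip, P cos α = μ_s N = μ_s (m g − P sin α).
Solving: P (cos α + μ_s sin α) = μ_s m g → P = 0.39×216/(cos 17.5° + 0.39 sin 17.5°) = 84.2/1.071 = 78.6 N.

P ≈ 78.6 N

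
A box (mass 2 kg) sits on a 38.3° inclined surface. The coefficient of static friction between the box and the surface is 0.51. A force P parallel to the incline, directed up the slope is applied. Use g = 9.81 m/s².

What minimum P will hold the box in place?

P_min ≈ 4.31 N

The box tends to slide down (tan θ > μ_s), so at the point of impending slip friction acts up-slope at its limit: f = μ_s N.
P is parallel to the surface, so N = m g cos θ = 15.4 N.
Along the incline: P + μ_s N = m g sin θ, so P = 12.2 − 0.51×15.4 = 4.31 N.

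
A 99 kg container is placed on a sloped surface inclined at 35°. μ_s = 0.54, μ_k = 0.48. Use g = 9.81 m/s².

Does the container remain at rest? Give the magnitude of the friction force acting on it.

f ≈ 382 N

N = m g cos θ = 796 N.
Down-slope weight component: m g sin θ = 557 N.
μ_s N = 430 N.
557 > 430 N, so it slides; kinetic friction f = μ_k N = 0.48×796 = 382 N.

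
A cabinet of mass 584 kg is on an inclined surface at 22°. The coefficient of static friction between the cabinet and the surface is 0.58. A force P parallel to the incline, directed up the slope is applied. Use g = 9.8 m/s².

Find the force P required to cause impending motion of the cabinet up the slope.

P ≈ 5220 N

At impending motion up the slope, friction acts down-slope at its limit: f = μ_s N.
P is parallel to the surface, so N = m g cos θ = 5310 N.
Along the incline: P = m g sin θ + μ_s N = 2140 + 0.58×5310 = 5220 N.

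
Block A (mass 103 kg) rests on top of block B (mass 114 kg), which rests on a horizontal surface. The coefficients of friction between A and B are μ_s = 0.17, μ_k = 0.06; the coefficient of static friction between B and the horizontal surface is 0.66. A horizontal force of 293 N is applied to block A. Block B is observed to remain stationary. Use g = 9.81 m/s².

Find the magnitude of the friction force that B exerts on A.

f ≈ 60.6 N

Normal force at the A–B interface: N₁ = m_A g = 1010 N.
So the A–B interface can sustain at most μ_s N₁ = 171.8 N of static friction.
P = 293 N exceeds that limit, so A slips over B and the interface friction becomes kinetic: f₁ = μ_k N₁ = 0.06×1010 = 60.6 N.
B experiences an equal 60.6 N forward from A (third law). B is in equilibrium, so the floor supplies f₂ = 60.6 N of static friction (limit μ_s(m_A+m_B)g = 1405 N, not exceeded).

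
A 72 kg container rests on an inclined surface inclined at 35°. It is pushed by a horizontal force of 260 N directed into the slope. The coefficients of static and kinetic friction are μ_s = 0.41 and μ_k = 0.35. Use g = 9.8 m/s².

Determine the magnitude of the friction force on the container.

Normal direction: N = m g cos θ + P sin θ = 727.1 N.
Parallel to the incline: P cos θ − m g sin θ = 213 − 404.7 = -191.7 N; the friction needed to balance this is 191.7 N acting up the slope.
The limit of static friction is μ_s N = 298.1 N.
Since 191.7 N is within the 298.1 N limit, the container stays put and friction is exactly 192 N.

f ≈ 192 N (up the incline)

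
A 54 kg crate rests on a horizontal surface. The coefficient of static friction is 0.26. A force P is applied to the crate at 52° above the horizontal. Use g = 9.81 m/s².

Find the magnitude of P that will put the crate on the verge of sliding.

N = m g − P sin α (the pull lifts the crate).
At impending slip, P cos α = μ_s N = μ_s (m g − P sin α).
Solving: P (cos α + μ_s sin α) = μ_s m g → P = 0.26×530/(cos 52° + 0.26 sin 52°) = 138/0.8205 = 168 N.

P ≈ 168 N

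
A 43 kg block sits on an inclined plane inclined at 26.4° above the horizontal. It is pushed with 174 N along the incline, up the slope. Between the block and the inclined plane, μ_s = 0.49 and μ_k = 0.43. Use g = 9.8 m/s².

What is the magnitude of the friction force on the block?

f ≈ 13.4 N (up the incline)

Normal force: N = m g cos θ = 43 × 9.8 × cos 26.4° = 377.5 N.
The friction needed for equilibrium is m g sin θ − P = 187.4 − 174 = 13.37 N, measured positive up-slope.
Static friction can supply at most μ_s N = 185 N.
Since |13.37| ≤ 185 N, the block remains in static equilibrium and friction takes exactly the required value.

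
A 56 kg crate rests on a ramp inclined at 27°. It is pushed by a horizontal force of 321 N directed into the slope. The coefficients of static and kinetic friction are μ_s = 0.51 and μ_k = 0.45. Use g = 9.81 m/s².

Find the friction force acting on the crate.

f ≈ 36.6 N (down the incline)

Resolve perpendicular to the incline: N = m g cos θ + P sin θ = 56×9.81×cos 27° + 321×sin 27° = 635.2 N.
Parallel to the incline: P cos θ − m g sin θ = 286 − 249.4 = 36.61 N; the friction needed to balance this is 36.61 N acting down the slope.
Maximum static friction: μ_s N = 0.51 × 635.2 = 324 N.
Since 36.61 N is within the 324 N limit, the crate stays put and friction is exactly 36.6 N.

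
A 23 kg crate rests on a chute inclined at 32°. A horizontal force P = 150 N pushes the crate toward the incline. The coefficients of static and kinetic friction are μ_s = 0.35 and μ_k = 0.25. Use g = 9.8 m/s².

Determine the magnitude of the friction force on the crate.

f ≈ 7.76 N (down the incline)

Resolve perpendicular to the incline: N = m g cos θ + P sin θ = 23×9.8×cos 32° + 150×sin 32° = 270.6 N.
Parallel to the incline: P cos θ − m g sin θ = 127.2 − 119.4 = 7.763 N; the friction needed to balance this is 7.763 N acting down the slope.
The limit of static friction is μ_s N = 94.72 N.
|f_req| = 7.763 ≤ 94.72 N → the crate is in equilibrium; friction equals the required value.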